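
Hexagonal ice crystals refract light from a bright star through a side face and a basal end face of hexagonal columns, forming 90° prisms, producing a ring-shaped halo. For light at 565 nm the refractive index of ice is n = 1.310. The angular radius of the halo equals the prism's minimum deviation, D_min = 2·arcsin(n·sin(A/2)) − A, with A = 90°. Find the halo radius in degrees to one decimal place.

45.7°

n·sin(A/2) = 1.310 × sin 45° = 1.310 × 0.7071 = 0.9263.
D_min = 2·arcsin(0.9263) − 90° = 2 × 67.867° − 90° = 45.733°.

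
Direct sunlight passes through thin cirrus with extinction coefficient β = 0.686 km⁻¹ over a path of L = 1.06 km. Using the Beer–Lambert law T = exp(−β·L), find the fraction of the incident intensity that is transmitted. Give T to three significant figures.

0.483

τ = β·L = 0.686 × 1.06 = 0.7272.
T = exp(−0.7272) = 0.4833.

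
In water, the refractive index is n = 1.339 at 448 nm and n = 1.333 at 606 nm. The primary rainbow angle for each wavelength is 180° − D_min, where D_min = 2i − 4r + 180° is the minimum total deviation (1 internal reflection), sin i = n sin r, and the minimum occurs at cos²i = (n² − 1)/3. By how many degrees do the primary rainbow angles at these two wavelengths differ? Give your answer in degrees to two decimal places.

0.86°

At 448 nm (n = 1.339): cos²i = 0.26431 → i = 59.062°, r = 39.834°, D_min = 138.786°, rainbow angle = 41.214°.
At 606 nm (n = 1.333): cos²i = 0.25896 → i = 59.410°, r = 40.225°, D_min = 137.922°, rainbow angle = 42.078°.
Angular width = |41.214° − 42.078°| = 0.865°.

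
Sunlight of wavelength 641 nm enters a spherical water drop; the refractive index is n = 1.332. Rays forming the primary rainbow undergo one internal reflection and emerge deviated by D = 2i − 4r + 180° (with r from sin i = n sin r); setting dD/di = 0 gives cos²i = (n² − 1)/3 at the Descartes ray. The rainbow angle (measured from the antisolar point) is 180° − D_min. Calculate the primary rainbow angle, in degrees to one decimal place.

cos²i = (1.77422 − 1)/3 = 0.25807; i = arccos(0.50801) = 59.469°.
sin r = sin 59.469°/1.332 = 0.64666; r = 40.290°.
D_min = 2·59.469° − 4·40.290° + 180° = 137.776°.
Rainbow angle = 180° − D_min = 42.224°.

42.2°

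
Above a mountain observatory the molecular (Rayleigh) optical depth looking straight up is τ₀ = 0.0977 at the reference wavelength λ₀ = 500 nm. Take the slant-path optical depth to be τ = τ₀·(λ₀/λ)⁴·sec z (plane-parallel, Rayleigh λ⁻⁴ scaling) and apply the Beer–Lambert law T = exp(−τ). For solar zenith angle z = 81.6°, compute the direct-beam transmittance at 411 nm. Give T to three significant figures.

0.231

sec 81.6° = 6.8454.
τ = 0.0977 × (500/411)⁴ × 6.8454 = 0.0977 × 2.1903 × 6.8454 = 1.4649.
T = exp(−1.4649) = 0.2311.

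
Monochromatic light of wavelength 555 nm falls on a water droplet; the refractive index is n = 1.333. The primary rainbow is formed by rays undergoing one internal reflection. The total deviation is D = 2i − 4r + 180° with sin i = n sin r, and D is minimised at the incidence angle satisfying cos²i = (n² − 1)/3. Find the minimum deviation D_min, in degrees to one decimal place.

137.9°

cos²i = (1.77689 − 1)/3 = 0.25896; i = arccos(0.50888) = 59.410°.
sin r = sin 59.410°/1.333 = 0.64579; r = 40.225°.
D_min = 2·59.410° − 4·40.225° + 180° = 137.922°.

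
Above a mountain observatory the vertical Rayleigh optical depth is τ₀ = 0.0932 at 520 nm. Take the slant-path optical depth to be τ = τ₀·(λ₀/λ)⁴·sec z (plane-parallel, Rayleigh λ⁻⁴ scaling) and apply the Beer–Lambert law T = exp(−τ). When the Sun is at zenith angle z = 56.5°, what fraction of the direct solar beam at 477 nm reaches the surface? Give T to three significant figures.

0.788

sec 56.5° = 1.8118.
τ = 0.0932 × (520/477)⁴ × 1.8118 = 0.0932 × 1.4123 × 1.8118 = 0.2385.
T = exp(−0.2385) = 0.7878.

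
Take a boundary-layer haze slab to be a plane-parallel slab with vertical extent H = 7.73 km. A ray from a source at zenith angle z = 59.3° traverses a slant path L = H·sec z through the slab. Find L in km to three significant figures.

15.1 km

sec z = 1/cos 59.3° = 1.9587.
L = 7.73 × 1.9587 = 15.141 km.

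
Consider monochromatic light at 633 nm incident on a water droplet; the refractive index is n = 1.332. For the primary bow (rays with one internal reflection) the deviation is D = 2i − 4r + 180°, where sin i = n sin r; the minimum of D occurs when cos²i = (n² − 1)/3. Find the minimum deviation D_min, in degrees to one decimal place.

cos²i = (1.77422 − 1)/3 = 0.25807; i = arccos(0.50801) = 59.469°.
sin r = sin 59.469°/1.332 = 0.64666; r = 40.290°.
D_min = 2·59.469° − 4·40.290° + 180° = 137.776°.

137.8°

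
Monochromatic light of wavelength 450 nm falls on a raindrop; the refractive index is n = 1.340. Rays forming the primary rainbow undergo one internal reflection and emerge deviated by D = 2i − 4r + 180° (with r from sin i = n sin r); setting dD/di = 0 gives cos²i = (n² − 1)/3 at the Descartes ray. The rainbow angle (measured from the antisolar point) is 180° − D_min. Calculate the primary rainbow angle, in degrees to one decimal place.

41.1°

cos²i = (1.79560 − 1)/3 = 0.26520; i = arccos(0.51498) = 59.004°.
sin r = sin 59.004°/1.340 = 0.63971; r = 39.770°.
D_min = 2·59.004° − 4·39.770° + 180° = 138.929°.
Rainbow angle = 180° − D_min = 41.071°.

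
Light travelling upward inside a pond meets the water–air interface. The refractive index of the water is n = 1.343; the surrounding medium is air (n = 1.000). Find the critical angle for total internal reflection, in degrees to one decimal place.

sin θ_c = n_air / n = 1.000 / 1.343 = 0.7446.
θ_c = arcsin(0.7446) = 48.12°.

48.1°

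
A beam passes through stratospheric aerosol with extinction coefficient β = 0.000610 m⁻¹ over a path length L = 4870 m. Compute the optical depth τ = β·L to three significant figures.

2.97

τ = β·L = 0.000610 × 4870 = 2.9707.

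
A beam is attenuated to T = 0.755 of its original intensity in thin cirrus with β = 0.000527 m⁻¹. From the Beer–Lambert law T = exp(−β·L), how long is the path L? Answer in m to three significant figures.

Beer–Lambert: T = exp(−βL) ⇒ L = −ln(T)/β = −ln(0.755)/0.000527 = 0.2810/0.000527 = 533.3 m.

533 m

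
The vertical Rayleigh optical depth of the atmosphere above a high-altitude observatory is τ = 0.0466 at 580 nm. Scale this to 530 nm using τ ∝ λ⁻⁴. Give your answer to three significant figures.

τ(530 nm) = τ(580 nm) × (580/530)⁴ = 0.0466 × (1.0943)⁴ = 0.0466 × 1.4342 = 0.0668.

0.0668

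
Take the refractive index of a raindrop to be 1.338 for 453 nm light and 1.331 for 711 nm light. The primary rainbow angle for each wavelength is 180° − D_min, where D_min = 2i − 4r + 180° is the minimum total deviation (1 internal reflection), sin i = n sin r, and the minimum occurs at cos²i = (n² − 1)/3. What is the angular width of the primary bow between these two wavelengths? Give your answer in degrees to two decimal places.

At 453 nm (n = 1.338): cos²i = 0.26341 → i = 59.120°, r = 39.899°, D_min = 138.643°, rainbow angle = 41.357°.
At 711 nm (n = 1.331): cos²i = 0.25719 → i = 59.527°, r = 40.356°, D_min = 137.630°, rainbow angle = 42.370°.
Angular width = |41.357° − 42.370°| = 1.013°.

1.01°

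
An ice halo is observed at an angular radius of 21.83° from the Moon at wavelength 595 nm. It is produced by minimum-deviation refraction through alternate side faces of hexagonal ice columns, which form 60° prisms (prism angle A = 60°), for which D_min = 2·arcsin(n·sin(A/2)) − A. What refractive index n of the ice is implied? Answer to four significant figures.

Rearranging: n = sin((D_min + A)/2) / sin(A/2).
(D_min + A)/2 = (21.83° + 60°)/2 = 40.915°.
n = sin 40.915° / sin 30° = 0.6549 / 0.5000 = 1.3099.

1.310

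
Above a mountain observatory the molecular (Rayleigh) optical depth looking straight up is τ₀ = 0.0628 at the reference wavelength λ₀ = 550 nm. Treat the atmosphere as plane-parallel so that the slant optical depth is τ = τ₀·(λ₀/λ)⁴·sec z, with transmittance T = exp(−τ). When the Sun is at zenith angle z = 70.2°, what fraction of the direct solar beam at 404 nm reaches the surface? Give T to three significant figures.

sec 70.2° = 2.9521.
τ = 0.0628 × (550/404)⁴ × 2.9521 = 0.0628 × 3.4350 × 2.9521 = 0.6368.
T = exp(−0.6368) = 0.5290.

0.529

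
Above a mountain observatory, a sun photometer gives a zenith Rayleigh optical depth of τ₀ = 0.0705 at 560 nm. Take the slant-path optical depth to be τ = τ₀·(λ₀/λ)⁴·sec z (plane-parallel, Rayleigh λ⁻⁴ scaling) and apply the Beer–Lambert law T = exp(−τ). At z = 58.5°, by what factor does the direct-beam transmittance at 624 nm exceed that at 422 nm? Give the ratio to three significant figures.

1.39

Airmass: sec 58.5° = 1.9139.
τ(624 nm) = 0.0705 × (560/624)⁴ × 1.9139 = 0.0705 × 0.6487 × 1.9139 = 0.0875.
τ(422 nm) = 0.0705 × (560/422)⁴ × 1.9139 = 0.0705 × 3.1010 × 1.9139 = 0.4184.
T(624)/T(422) = exp(τ_B − τ_A) = exp(0.3309) = 1.3922.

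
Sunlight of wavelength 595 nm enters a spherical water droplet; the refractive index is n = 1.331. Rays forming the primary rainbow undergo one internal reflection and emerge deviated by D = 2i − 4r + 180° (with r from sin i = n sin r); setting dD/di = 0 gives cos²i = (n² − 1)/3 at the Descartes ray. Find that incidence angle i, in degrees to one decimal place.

59.5°

cos²i = (1.331² − 1)/3 = (1.77156 − 1)/3 = 0.25719.
cos i = 0.50714, so i = 59.527°.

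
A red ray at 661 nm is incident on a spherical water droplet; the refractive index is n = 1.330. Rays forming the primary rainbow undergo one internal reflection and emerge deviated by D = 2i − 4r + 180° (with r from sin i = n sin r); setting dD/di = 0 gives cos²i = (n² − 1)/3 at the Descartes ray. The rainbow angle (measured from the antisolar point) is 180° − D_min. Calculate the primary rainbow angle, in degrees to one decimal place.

42.5°

cos²i = (1.76890 − 1)/3 = 0.25630; i = arccos(0.50626) = 59.585°.
sin r = sin 59.585°/1.330 = 0.64841; r = 40.422°.
D_min = 2·59.585° − 4·40.422° + 180° = 137.484°.
Rainbow angle = 180° − D_min = 42.516°.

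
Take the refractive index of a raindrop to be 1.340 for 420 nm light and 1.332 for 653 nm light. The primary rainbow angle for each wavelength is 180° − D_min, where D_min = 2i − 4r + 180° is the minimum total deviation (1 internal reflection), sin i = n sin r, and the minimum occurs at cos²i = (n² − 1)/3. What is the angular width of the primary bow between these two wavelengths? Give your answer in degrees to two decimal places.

1.15°

At 420 nm (n = 1.340): cos²i = 0.26520 → i = 59.004°, r = 39.770°, D_min = 138.929°, rainbow angle = 41.071°.
At 653 nm (n = 1.332): cos²i = 0.25807 → i = 59.469°, r = 40.290°, D_min = 137.776°, rainbow angle = 42.224°.
Angular width = |41.071° − 42.224°| = 1.153°.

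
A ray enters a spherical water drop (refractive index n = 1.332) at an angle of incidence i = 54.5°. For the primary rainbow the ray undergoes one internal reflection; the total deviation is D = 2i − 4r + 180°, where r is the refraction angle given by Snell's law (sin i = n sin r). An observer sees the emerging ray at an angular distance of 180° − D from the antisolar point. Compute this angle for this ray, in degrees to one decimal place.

41.7°

sin r = sin 54.5° / 1.332 = 0.8141/1.332 = 0.6112; r = 37.68°.
D = 2·54.5° − 4·37.68° + 180° = 109.00° − 150.70° + 180° = 138.30°.
Angle from antisolar point = 180° − D = 41.70°.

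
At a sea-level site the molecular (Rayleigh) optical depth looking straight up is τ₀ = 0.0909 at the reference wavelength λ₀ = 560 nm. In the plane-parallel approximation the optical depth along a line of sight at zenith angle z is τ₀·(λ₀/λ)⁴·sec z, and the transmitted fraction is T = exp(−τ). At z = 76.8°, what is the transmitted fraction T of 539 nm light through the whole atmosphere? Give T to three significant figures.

0.629

sec 76.8° = 4.3792.
τ = 0.0909 × (560/539)⁴ × 4.3792 = 0.0909 × 1.1652 × 4.3792 = 0.4638.
T = exp(−0.4638) = 0.6289.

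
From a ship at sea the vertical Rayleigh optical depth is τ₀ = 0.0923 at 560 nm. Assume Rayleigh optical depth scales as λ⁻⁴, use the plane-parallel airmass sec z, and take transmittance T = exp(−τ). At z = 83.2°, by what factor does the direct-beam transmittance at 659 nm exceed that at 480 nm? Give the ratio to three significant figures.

Airmass: sec 83.2° = 8.4457.
τ(659 nm) = 0.0923 × (560/659)⁴ × 8.4457 = 0.0923 × 0.5214 × 8.4457 = 0.4065.
τ(480 nm) = 0.0923 × (560/480)⁴ × 8.4457 = 0.0923 × 1.8526 × 8.4457 = 1.4442.
T(659)/T(480) = exp(τ_B − τ_A) = exp(1.0377) = 2.8227.

2.82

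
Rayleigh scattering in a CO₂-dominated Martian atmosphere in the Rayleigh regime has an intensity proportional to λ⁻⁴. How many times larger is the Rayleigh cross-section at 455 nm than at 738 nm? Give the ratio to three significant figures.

6.92

Rayleigh scattering ∝ λ⁻⁴, so the ratio of coefficients is the inverse fourth power of the wavelength ratio.
σ(455)/σ(738) = (738/455)⁴ = (1.6220)⁴ = 6.921.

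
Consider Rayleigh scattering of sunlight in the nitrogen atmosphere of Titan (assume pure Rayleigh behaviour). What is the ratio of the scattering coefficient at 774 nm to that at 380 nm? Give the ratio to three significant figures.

0.0581

Rayleigh scattering ∝ λ⁻⁴, so the ratio of coefficients is the inverse fourth power of the wavelength ratio.
σ(774)/σ(380) = (380/774)⁴ = (0.4910)⁴ = 0.0581.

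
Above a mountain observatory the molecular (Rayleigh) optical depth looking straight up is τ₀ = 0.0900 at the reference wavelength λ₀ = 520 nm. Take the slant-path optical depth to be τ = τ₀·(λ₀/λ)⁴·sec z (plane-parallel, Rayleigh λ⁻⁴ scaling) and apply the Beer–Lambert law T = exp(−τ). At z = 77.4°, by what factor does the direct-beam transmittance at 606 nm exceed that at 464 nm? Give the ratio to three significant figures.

1.53

Airmass: sec 77.4° = 4.5841.
τ(606 nm) = 0.0900 × (520/606)⁴ × 4.5841 = 0.0900 × 0.5422 × 4.5841 = 0.2237.
τ(464 nm) = 0.0900 × (520/464)⁴ × 4.5841 = 0.0900 × 1.5774 × 4.5841 = 0.6508.
T(606)/T(464) = exp(τ_B − τ_A) = exp(0.4271) = 1.5328.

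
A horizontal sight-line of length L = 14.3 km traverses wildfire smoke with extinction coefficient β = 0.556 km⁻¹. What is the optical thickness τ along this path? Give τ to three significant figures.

7.95

τ = β·L = 0.556 × 14.3 = 7.9508.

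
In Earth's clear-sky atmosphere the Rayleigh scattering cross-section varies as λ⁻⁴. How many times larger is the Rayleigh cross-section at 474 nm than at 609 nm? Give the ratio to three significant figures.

2.72

Rayleigh scattering ∝ λ⁻⁴, so the ratio of coefficients is the inverse fourth power of the wavelength ratio.
σ(474)/σ(609) = (609/474)⁴ = (1.2848)⁴ = 2.725.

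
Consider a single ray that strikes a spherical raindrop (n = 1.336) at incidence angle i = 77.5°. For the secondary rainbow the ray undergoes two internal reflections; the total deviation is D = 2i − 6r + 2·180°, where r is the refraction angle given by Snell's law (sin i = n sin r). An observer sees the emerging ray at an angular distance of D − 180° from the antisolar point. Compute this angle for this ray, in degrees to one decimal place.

53.3°

sin r = sin 77.5° / 1.336 = 0.9763/1.336 = 0.7308; r = 46.95°.
D = 2·77.5° − 6·46.95° + 2·180° = 155.00° − 281.70° + 360° = 233.30°.
Angle from antisolar point = D − 180° = 53.30°.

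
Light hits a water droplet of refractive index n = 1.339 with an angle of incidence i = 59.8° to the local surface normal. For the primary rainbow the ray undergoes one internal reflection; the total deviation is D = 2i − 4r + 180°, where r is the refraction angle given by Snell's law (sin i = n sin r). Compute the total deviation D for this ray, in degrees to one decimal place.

138.8°

sin r = sin 59.8° / 1.339 = 0.8643/1.339 = 0.6455; r = 40.20°.
D = 2·59.8° − 4·40.20° + 180° = 119.60° − 160.80° + 180° = 138.80°.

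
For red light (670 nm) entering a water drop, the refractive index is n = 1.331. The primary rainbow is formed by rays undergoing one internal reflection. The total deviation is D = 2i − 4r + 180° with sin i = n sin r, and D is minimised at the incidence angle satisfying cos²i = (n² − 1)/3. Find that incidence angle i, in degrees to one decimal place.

59.5°

cos²i = (1.331² − 1)/3 = (1.77156 − 1)/3 = 0.25719.
cos i = 0.50714, so i = 59.527°.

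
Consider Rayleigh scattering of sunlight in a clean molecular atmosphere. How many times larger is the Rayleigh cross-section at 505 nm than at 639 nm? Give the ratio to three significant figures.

2.56

Rayleigh scattering ∝ λ⁻⁴, so the ratio of coefficients is the inverse fourth power of the wavelength ratio.
σ(505)/σ(639) = (639/505)⁴ = (1.2653)⁴ = 2.564.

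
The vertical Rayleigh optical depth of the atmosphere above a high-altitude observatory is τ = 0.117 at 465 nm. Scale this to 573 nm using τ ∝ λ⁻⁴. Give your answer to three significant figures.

0.0507

τ(573 nm) = τ(465 nm) × (465/573)⁴ = 0.117 × (0.8115)⁴ = 0.117 × 0.4337 = 0.0507.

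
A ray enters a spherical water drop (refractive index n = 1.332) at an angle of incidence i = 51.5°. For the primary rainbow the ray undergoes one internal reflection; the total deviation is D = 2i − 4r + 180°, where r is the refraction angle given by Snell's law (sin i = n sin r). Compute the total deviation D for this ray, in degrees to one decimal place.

139.1°

sin r = sin 51.5° / 1.332 = 0.7826/1.332 = 0.5875; r = 35.98°.
D = 2·51.5° − 4·35.98° + 180° = 103.00° − 143.93° + 180° = 139.07°.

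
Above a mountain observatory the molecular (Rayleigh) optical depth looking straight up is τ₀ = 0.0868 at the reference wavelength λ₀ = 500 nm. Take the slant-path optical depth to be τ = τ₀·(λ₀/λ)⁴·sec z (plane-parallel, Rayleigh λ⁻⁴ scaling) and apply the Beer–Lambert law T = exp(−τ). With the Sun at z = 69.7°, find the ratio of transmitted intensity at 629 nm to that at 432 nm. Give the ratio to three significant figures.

1.42

Airmass: sec 69.7° = 2.8824.
τ(629 nm) = 0.0868 × (500/629)⁴ × 2.8824 = 0.0868 × 0.3993 × 2.8824 = 0.0999.
τ(432 nm) = 0.0868 × (500/432)⁴ × 2.8824 = 0.0868 × 1.7945 × 2.8824 = 0.4490.
T(629)/T(432) = exp(τ_B − τ_A) = exp(0.3491) = 1.4178.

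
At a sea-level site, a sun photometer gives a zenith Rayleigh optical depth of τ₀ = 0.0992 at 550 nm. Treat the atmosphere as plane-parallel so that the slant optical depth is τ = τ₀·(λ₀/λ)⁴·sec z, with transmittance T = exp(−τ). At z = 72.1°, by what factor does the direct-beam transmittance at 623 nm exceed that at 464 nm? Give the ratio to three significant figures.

Airmass: sec 72.1° = 3.2535.
τ(623 nm) = 0.0992 × (550/623)⁴ × 3.2535 = 0.0992 × 0.6074 × 3.2535 = 0.1961.
τ(464 nm) = 0.0992 × (550/464)⁴ × 3.2535 = 0.0992 × 1.9741 × 3.2535 = 0.6372.
T(623)/T(464) = exp(τ_B − τ_A) = exp(0.4411) = 1.5544.

1.55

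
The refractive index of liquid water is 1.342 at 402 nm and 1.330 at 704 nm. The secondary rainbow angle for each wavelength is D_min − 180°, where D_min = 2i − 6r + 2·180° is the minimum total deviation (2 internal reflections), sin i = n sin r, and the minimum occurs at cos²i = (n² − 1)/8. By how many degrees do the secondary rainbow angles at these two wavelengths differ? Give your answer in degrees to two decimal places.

At 402 nm (n = 1.342): cos²i = 0.10012 → i = 71.554°, r = 44.981°, D_min = 233.222°, rainbow angle = 53.222°.
At 704 nm (n = 1.330): cos²i = 0.09611 → i = 71.940°, r = 45.630°, D_min = 230.101°, rainbow angle = 50.101°.
Angular width = |53.222° − 50.101°| = 3.121°.

3.12°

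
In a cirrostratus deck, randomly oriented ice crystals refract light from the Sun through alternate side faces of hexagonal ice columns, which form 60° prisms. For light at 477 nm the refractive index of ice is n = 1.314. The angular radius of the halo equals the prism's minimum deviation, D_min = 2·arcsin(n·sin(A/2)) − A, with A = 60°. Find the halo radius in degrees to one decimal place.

22.1°

n·sin(A/2) = 1.314 × sin 30° = 1.314 × 0.5000 = 0.6570.
D_min = 2·arcsin(0.6570) − 60° = 2 × 41.071° − 60° = 22.143°.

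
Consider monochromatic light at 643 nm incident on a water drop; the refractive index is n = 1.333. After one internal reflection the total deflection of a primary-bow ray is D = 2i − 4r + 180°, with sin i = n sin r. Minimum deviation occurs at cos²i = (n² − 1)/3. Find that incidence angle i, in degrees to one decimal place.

cos²i = (1.333² − 1)/3 = (1.77689 − 1)/3 = 0.25896.
cos i = 0.50888, so i = 59.410°.

59.4°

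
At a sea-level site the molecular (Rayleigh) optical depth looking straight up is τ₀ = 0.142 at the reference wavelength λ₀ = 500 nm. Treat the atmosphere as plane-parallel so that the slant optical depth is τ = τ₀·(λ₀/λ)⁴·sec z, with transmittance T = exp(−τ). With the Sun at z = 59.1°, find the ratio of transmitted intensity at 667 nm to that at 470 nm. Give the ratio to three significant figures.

1.31

Airmass: sec 59.1° = 1.9473.
τ(667 nm) = 0.142 × (500/667)⁴ × 1.9473 = 0.142 × 0.3158 × 1.9473 = 0.0873.
τ(470 nm) = 0.142 × (500/470)⁴ × 1.9473 = 0.142 × 1.2808 × 1.9473 = 0.3542.
T(667)/T(470) = exp(τ_B − τ_A) = exp(0.2668) = 1.3058.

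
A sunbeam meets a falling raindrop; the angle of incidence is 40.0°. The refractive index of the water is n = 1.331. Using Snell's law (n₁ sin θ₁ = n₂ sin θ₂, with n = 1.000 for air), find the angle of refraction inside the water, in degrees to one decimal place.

28.9°

Snell: sin θ_r = sin θ_i / n = sin 40.0° / 1.331 = 0.6428 / 1.331 = 0.4829.
θ_r = arcsin(0.4829) = 28.88°.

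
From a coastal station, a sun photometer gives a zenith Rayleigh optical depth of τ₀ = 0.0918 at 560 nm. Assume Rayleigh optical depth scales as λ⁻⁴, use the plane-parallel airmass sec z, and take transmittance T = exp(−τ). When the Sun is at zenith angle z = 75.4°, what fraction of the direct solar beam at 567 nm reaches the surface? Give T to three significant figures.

0.707

sec 75.4° = 3.9672.
τ = 0.0918 × (560/567)⁴ × 3.9672 = 0.0918 × 0.9515 × 3.9672 = 0.3465.
T = exp(−0.3465) = 0.7071.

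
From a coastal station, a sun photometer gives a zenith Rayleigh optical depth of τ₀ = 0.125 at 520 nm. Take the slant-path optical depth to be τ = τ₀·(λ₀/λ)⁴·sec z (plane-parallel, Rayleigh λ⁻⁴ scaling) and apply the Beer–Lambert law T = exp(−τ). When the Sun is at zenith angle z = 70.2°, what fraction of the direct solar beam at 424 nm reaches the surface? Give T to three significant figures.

0.434

sec 70.2° = 2.9521.
τ = 0.125 × (520/424)⁴ × 2.9521 = 0.125 × 2.2623 × 2.9521 = 0.8348.
T = exp(−0.8348) = 0.4339.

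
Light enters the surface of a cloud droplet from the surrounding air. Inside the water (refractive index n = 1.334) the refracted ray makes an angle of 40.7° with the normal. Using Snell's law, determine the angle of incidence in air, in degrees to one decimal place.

Snell: sin θ_i = n · sin θ_r = 1.334 × sin 40.7° = 1.334 × 0.6521 = 0.8699.
θ_i = arcsin(0.8699) = 60.45°.

60.4°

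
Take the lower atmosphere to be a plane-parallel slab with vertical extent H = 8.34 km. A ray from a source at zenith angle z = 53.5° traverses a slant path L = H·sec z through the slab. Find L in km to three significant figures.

sec z = 1/cos 53.5° = 1.6812.
L = 8.34 × 1.6812 = 14.021 km.

14.0 km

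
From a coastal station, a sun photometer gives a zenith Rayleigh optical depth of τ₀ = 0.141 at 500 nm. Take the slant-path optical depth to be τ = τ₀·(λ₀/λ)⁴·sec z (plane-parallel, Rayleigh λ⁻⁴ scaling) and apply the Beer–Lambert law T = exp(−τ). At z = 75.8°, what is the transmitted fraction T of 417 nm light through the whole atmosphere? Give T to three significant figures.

sec 75.8° = 4.0765.
τ = 0.141 × (500/417)⁴ × 4.0765 = 0.141 × 2.0670 × 4.0765 = 1.1881.
T = exp(−1.1881) = 0.3048.

0.305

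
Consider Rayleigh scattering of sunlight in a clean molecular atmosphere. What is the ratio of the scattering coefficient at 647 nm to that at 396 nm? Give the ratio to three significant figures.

Rayleigh scattering ∝ λ⁻⁴, so the ratio of coefficients is the inverse fourth power of the wavelength ratio.
σ(647)/σ(396) = (396/647)⁴ = (0.6121)⁴ = 0.1403.

0.140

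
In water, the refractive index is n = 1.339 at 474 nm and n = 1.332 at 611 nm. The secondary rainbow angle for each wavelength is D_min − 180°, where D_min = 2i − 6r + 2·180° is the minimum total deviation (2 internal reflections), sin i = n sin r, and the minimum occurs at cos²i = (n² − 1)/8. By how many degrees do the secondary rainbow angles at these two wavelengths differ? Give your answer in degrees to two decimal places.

1.82°

At 474 nm (n = 1.339): cos²i = 0.09912 → i = 71.650°, r = 45.141°, D_min = 232.451°, rainbow angle = 52.451°.
At 611 nm (n = 1.332): cos²i = 0.09678 → i = 71.875°, r = 45.520°, D_min = 230.628°, rainbow angle = 50.628°.
Angular width = |52.451° − 50.628°| = 1.823°.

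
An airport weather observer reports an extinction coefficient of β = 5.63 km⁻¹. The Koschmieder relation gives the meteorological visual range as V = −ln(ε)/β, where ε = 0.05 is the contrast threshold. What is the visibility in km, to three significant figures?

V = −ln(0.05) / 5.63 = 2.996 / 5.63 = 0.5321 km.

0.532 km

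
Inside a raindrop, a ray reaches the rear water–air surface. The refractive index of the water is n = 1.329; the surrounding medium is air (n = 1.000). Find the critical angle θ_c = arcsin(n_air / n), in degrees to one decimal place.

48.8°

sin θ_c = n_air / n = 1.000 / 1.329 = 0.7524.
θ_c = arcsin(0.7524) = 48.80°.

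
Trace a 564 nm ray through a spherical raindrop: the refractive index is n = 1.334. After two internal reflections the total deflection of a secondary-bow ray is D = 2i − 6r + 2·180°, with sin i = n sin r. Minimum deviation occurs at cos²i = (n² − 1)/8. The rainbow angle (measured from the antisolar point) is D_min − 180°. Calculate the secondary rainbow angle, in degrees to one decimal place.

cos²i = (1.77956 − 1)/8 = 0.09744; i = arccos(0.31216) = 71.810°.
sin r = sin 71.810°/1.334 = 0.71217; r = 45.411°.
D_min = 2·71.810° − 6·45.411° + 360° = 231.153°.
Rainbow angle = D_min − 180° = 51.153°.

51.2°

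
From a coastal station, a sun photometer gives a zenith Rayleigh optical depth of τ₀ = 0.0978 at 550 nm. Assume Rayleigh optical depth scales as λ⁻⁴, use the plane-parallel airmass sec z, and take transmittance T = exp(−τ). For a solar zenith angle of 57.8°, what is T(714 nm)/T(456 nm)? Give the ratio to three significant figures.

Airmass: sec 57.8° = 1.8766.
τ(714 nm) = 0.0978 × (550/714)⁴ × 1.8766 = 0.0978 × 0.3521 × 1.8766 = 0.0646.
τ(456 nm) = 0.0978 × (550/456)⁴ × 1.8766 = 0.0978 × 2.1164 × 1.8766 = 0.3884.
T(714)/T(456) = exp(τ_B − τ_A) = exp(0.3238) = 1.3824.

1.38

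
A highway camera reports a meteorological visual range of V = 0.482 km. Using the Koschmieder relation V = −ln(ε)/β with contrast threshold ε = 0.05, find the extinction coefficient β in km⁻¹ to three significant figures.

6.22 km⁻¹

β = −ln(0.05) / V = 2.996 / 0.482 = 6.2152 km⁻¹.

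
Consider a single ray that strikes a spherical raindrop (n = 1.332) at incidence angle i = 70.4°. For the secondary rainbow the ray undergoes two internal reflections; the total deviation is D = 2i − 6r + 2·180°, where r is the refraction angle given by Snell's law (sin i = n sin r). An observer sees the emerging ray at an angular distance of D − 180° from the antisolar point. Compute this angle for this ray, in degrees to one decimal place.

sin r = sin 70.4° / 1.332 = 0.9421/1.332 = 0.7073; r = 45.01°.
D = 2·70.4° − 6·45.01° + 2·180° = 140.80° − 270.07° + 360° = 230.73°.
Angle from antisolar point = D − 180° = 50.73°.

50.7°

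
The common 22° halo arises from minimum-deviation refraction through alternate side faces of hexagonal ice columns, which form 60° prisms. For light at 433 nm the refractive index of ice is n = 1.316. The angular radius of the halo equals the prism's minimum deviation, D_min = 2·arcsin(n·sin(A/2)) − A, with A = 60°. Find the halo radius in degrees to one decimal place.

n·sin(A/2) = 1.316 × sin 30° = 1.316 × 0.5000 = 0.6580.
D_min = 2·arcsin(0.6580) − 60° = 2 × 41.148° − 60° = 22.295°.

22.3°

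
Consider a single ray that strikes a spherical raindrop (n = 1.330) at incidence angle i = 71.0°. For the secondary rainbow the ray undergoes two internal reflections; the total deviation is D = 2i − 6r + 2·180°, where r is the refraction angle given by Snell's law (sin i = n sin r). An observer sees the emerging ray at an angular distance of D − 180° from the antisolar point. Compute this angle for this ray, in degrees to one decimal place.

sin r = sin 71.0° / 1.330 = 0.9455/1.330 = 0.7109; r = 45.31°.
D = 2·71.0° − 6·45.31° + 2·180° = 142.00° − 271.86° + 360° = 230.14°.
Angle from antisolar point = D − 180° = 50.14°.

50.1°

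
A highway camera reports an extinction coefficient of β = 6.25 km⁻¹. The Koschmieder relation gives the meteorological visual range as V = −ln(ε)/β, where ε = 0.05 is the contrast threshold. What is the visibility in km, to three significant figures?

V = −ln(0.05) / 6.25 = 2.996 / 6.25 = 0.4793 km.

0.479 km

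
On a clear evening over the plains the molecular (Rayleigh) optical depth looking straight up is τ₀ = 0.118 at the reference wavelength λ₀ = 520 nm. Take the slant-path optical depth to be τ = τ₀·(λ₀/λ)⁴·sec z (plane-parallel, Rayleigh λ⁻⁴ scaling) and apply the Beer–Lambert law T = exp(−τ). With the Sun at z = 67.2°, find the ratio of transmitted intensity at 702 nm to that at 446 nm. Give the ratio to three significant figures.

1.60

Airmass: sec 67.2° = 2.5805.
τ(702 nm) = 0.118 × (520/702)⁴ × 2.5805 = 0.118 × 0.3011 × 2.5805 = 0.0917.
τ(446 nm) = 0.118 × (520/446)⁴ × 2.5805 = 0.118 × 1.8479 × 2.5805 = 0.5627.
T(702)/T(446) = exp(τ_B − τ_A) = exp(0.4710) = 1.6016.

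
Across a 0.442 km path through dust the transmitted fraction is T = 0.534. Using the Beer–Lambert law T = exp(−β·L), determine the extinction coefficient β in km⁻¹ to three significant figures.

1.42 km⁻¹

Beer–Lambert: T = exp(−βL) ⇒ β = −ln(T)/L = −ln(0.534)/0.442 = 0.6274/0.442 = 1.419 km⁻¹.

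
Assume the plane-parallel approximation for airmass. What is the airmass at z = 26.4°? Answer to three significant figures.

1.12

X = sec z = 1/cos 26.4° = 1/0.8957 = 1.1164.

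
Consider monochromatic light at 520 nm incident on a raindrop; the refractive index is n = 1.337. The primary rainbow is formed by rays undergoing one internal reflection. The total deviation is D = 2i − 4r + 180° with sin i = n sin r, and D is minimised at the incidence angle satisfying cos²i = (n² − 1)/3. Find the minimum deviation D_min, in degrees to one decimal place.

cos²i = (1.78757 − 1)/3 = 0.26252; i = arccos(0.51237) = 59.178°.
sin r = sin 59.178°/1.337 = 0.64231; r = 39.964°.
D_min = 2·59.178° − 4·39.964° + 180° = 138.500°.

138.5°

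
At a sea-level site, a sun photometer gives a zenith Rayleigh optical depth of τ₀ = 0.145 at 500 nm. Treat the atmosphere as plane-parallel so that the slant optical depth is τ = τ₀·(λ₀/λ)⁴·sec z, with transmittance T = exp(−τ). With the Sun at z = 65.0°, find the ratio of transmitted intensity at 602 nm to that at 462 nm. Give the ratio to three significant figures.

1.36

Airmass: sec 65.0° = 2.3662.
τ(602 nm) = 0.145 × (500/602)⁴ × 2.3662 = 0.145 × 0.4759 × 2.3662 = 0.1633.
τ(462 nm) = 0.145 × (500/462)⁴ × 2.3662 = 0.145 × 1.3719 × 2.3662 = 0.4707.
T(602)/T(462) = exp(τ_B − τ_A) = exp(0.3074) = 1.3599.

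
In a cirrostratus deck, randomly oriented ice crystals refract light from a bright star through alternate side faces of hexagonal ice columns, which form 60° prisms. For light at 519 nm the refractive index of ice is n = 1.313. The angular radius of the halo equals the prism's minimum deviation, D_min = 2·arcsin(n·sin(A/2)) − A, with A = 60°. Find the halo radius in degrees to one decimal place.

n·sin(A/2) = 1.313 × sin 30° = 1.313 × 0.5000 = 0.6565.
D_min = 2·arcsin(0.6565) − 60° = 2 × 41.033° − 60° = 22.067°.

22.1°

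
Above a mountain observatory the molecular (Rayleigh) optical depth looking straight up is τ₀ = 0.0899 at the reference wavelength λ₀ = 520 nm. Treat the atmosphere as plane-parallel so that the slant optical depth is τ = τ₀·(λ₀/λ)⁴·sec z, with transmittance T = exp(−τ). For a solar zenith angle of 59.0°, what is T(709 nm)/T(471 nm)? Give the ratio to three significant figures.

1.23

Airmass: sec 59.0° = 1.9416.
τ(709 nm) = 0.0899 × (520/709)⁴ × 1.9416 = 0.0899 × 0.2894 × 1.9416 = 0.0505.
τ(471 nm) = 0.0899 × (520/471)⁴ × 1.9416 = 0.0899 × 1.4857 × 1.9416 = 0.2593.
T(709)/T(471) = exp(τ_B − τ_A) = exp(0.2088) = 1.2322.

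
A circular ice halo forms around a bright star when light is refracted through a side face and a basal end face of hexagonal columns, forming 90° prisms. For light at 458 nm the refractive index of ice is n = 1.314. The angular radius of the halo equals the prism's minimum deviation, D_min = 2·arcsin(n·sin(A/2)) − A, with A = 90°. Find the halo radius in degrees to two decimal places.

46.60°

n·sin(A/2) = 1.314 × sin 45° = 1.314 × 0.7071 = 0.9291.
D_min = 2·arcsin(0.9291) − 90° = 2 × 68.301° − 90° = 46.602°.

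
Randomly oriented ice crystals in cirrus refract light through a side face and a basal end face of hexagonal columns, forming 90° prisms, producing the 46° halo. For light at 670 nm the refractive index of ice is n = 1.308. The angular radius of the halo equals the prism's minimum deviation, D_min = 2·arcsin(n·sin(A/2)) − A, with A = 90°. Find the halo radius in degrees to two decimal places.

45.31°

n·sin(A/2) = 1.308 × sin 45° = 1.308 × 0.7071 = 0.9249.
D_min = 2·arcsin(0.9249) − 90° = 2 × 67.653° − 90° = 45.305°.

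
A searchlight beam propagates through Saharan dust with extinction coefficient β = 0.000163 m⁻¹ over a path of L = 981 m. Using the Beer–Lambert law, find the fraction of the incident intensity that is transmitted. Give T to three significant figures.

0.852

τ = β·L = 0.000163 × 981 = 0.1599.
T = exp(−0.1599) = 0.8522.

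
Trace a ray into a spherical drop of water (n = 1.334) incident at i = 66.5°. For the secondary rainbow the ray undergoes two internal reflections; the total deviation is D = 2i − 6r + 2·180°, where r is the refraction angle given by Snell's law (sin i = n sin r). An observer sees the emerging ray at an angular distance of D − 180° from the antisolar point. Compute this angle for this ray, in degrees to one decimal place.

sin r = sin 66.5° / 1.334 = 0.9171/1.334 = 0.6875; r = 43.43°.
D = 2·66.5° − 6·43.43° + 2·180° = 133.00° − 260.57° + 360° = 232.43°.
Angle from antisolar point = D − 180° = 52.43°.

52.4°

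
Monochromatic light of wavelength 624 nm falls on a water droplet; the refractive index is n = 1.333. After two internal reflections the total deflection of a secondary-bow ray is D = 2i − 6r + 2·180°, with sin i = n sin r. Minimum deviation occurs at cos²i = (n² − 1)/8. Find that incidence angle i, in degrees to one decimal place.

cos²i = (1.333² − 1)/8 = (1.77689 − 1)/8 = 0.09711.
cos i = 0.31163, so i = 71.843°.

71.8°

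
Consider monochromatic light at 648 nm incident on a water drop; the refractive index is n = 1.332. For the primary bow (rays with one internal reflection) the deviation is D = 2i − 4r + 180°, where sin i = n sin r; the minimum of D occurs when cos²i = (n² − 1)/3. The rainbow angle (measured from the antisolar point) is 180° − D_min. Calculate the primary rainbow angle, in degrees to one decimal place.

cos²i = (1.77422 − 1)/3 = 0.25807; i = arccos(0.50801) = 59.469°.
sin r = sin 59.469°/1.332 = 0.64666; r = 40.290°.
D_min = 2·59.469° − 4·40.290° + 180° = 137.776°.
Rainbow angle = 180° − D_min = 42.224°.

42.2°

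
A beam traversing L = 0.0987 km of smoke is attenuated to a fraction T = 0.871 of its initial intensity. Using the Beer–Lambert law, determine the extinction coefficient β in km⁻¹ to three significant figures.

Beer–Lambert: T = exp(−βL) ⇒ β = −ln(T)/L = −ln(0.871)/0.0987 = 0.1381/0.0987 = 1.399 km⁻¹.

1.40 km⁻¹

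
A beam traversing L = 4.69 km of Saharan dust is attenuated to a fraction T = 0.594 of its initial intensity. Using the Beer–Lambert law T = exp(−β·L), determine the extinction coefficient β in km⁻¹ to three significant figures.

0.111 km⁻¹

Beer–Lambert: T = exp(−βL) ⇒ β = −ln(T)/L = −ln(0.594)/4.69 = 0.5209/4.69 = 0.1111 km⁻¹.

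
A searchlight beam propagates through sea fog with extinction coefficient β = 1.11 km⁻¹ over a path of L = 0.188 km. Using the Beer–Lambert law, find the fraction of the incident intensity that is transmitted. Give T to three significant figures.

0.812

τ = β·L = 1.11 × 0.188 = 0.2087.
T = exp(−0.2087) = 0.8117.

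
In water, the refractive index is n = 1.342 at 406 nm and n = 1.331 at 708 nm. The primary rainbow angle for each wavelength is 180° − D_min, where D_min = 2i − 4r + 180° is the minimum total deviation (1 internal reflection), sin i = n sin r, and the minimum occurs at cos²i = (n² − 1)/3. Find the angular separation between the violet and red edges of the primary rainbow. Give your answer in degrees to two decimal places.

At 406 nm (n = 1.342): cos²i = 0.26699 → i = 58.888°, r = 39.641°, D_min = 139.213°, rainbow angle = 40.787°.
At 708 nm (n = 1.331): cos²i = 0.25719 → i = 59.527°, r = 40.356°, D_min = 137.630°, rainbow angle = 42.370°.
Angular width = |40.787° − 42.370°| = 1.583°.

1.58°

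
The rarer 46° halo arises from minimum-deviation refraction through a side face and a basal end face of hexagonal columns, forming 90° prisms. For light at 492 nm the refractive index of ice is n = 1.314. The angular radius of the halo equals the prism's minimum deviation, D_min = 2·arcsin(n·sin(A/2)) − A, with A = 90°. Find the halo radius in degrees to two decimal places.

n·sin(A/2) = 1.314 × sin 45° = 1.314 × 0.7071 = 0.9291.
D_min = 2·arcsin(0.9291) − 90° = 2 × 68.301° − 90° = 46.602°.

46.60°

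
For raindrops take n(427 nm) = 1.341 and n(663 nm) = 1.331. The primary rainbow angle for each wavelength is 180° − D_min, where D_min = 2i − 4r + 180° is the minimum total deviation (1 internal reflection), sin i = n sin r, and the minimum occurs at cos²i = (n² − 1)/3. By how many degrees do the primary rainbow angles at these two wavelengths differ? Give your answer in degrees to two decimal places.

At 427 nm (n = 1.341): cos²i = 0.26609 → i = 58.946°, r = 39.705°, D_min = 139.071°, rainbow angle = 40.929°.
At 663 nm (n = 1.331): cos²i = 0.25719 → i = 59.527°, r = 40.356°, D_min = 137.630°, rainbow angle = 42.370°.
Angular width = |40.929° − 42.370°| = 1.441°.

1.44°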